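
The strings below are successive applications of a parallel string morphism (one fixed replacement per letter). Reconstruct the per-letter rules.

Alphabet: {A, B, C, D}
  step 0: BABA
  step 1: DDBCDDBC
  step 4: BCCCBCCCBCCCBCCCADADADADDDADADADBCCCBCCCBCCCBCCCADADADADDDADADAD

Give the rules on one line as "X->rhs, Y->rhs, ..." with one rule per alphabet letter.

A->BC, B->DD, C->AD, D->CC

  step 0 ⇒ step 1: BABA ⇒ DD·BC·DD·BC
    A ↦ BC
    B ↦ DD
    C ↦ AD  (constrained at step 1)
    D ↦ CC  (constrained at step 1)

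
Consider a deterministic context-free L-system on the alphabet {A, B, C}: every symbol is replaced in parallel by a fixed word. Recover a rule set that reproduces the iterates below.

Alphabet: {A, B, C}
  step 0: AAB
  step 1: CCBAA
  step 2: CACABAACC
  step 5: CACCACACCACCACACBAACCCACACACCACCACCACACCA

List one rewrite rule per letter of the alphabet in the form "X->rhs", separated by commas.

  step 1 ⇒ step 2: CCBAA ⇒ CA·CA·BAA·C·C
    A ↦ C
    B ↦ BAA
    C ↦ CA

A->C, B->BAA, C->CA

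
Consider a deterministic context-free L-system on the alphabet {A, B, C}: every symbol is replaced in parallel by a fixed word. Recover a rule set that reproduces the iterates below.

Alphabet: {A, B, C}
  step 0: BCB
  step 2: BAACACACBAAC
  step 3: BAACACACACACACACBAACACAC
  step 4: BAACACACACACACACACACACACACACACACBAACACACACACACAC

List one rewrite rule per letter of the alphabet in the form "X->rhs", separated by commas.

  step 3 ⇒ step 4: BAACACACACACACACBAACACAC ⇒ BA·AC·AC·AC·AC·AC·AC·AC·AC·AC·AC·AC·AC·AC·AC·AC·BA·AC·AC·AC·AC·AC·AC·AC
    A ↦ AC
    B ↦ BA
    C ↦ AC

A->AC, B->BA, C->AC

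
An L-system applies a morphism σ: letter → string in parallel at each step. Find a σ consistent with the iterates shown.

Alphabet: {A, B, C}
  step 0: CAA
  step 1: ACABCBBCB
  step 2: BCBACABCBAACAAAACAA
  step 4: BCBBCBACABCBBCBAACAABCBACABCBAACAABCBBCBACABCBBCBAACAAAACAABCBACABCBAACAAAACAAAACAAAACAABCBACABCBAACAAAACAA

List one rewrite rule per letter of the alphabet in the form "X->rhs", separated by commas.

  step 1 ⇒ step 2: ACABCBBCB ⇒ BCB·ACA·BCB·A·ACA·A·A·ACA·A
    A ↦ BCB
    B ↦ A
    C ↦ ACA

A->BCB, B->A, C->ACA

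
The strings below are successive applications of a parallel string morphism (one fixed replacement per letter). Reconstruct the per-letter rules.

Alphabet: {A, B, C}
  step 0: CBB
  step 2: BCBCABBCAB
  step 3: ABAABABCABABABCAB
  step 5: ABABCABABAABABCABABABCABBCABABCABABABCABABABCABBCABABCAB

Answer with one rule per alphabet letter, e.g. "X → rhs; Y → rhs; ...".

  step 2 ⇒ step 3: BCBCABBCAB ⇒ AB·A·AB·A·BC·AB·AB·A·BC·AB
    A ↦ BC
    B ↦ AB
    C ↦ A

A->BC, B->AB, C->A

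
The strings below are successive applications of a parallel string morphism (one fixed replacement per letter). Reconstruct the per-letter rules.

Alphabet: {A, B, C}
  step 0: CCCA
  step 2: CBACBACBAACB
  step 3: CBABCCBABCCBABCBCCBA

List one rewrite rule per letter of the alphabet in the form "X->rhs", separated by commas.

A->BC, B->A, C->CB

  step 2 ⇒ step 3: CBACBACBAACB ⇒ CB·A·BC·CB·A·BC·CB·A·BC·BC·CB·A
    A ↦ BC
    B ↦ A
    C ↦ CB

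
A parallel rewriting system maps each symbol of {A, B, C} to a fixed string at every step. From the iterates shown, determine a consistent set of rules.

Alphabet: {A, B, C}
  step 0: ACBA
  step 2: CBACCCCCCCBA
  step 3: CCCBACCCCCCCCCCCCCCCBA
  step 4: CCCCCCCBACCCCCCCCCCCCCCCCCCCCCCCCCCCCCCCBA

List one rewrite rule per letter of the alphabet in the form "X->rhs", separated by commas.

  step 3 ⇒ step 4: CCCBACCCCCCCCCCCCCCCBA ⇒ CC·CC·CC·C·BA·CC·CC·CC·CC·CC·CC·CC·CC·CC·CC·CC·CC·CC·CC·CC·C·BA
    A ↦ BA
    B ↦ C
    C ↦ CC

A->BA, B->C, C->CC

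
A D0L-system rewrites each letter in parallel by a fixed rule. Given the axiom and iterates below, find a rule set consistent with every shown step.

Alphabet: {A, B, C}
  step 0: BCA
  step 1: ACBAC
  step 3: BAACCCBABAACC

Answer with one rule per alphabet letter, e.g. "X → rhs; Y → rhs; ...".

A->C, B->AC, C->BA

  step 0 ⇒ step 1: BCA ⇒ AC·BA·C
    A ↦ C
    B ↦ AC
    C ↦ BA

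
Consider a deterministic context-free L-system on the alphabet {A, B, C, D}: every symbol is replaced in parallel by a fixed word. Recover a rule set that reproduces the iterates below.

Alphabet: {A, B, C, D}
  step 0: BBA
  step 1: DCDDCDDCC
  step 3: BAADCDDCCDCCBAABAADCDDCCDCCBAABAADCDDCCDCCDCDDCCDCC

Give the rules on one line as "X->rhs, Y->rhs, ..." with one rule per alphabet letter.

A->DCC, B->DCD, C->BAA, D->C

  step 0 ⇒ step 1: BBA ⇒ DCD·DCD·DCC
    A ↦ DCC
    B ↦ DCD
    C ↦ BAA  (constrained at step 1)
    D ↦ C  (constrained at step 1)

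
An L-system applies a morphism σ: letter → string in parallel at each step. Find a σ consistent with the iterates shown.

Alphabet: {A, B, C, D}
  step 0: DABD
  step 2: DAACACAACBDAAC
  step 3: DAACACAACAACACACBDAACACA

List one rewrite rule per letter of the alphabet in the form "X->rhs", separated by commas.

  step 2 ⇒ step 3: DAACACAACBDAAC ⇒ DA·AC·AC·A·AC·A·AC·AC·A·CB·DA·AC·AC·A
    A ↦ AC
    B ↦ CB
    C ↦ A
    D ↦ DA

A->AC, B->CB, C->A, D->DA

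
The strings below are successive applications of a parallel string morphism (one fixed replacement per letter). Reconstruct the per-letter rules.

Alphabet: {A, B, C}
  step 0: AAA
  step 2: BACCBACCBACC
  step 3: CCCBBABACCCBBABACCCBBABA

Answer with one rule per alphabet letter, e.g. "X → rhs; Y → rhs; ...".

A->CB, B->CC, C->BA

  step 2 ⇒ step 3: BACCBACCBACC ⇒ CC·CB·BA·BA·CC·CB·BA·BA·CC·CB·BA·BA
    A ↦ CB
    B ↦ CC
    C ↦ BA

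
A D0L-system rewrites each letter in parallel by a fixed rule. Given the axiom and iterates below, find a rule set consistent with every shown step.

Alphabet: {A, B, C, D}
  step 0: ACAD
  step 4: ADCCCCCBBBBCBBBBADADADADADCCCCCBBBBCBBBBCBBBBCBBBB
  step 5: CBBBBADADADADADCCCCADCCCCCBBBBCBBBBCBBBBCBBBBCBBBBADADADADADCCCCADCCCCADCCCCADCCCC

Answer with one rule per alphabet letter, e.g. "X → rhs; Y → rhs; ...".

  step 4 ⇒ step 5: ADCCCCCBBBBCBBBBADADADADADCCCCCBBBBCBBBBCBBBBCBBBB ⇒ CB·BBB·AD·AD·AD·AD·AD·C·C·C·C·AD·C·C·C·C·CB·BBB·CB·BBB·CB·BBB·CB·BBB·CB·BBB·AD·AD·AD·AD·AD·C·C·C·C·AD·C·C·C·C·AD·C·C·C·C·AD·C·C·C·C
    A ↦ CB
    B ↦ C
    C ↦ AD
    D ↦ BBB

A->CB, B->C, C->AD, D->BBB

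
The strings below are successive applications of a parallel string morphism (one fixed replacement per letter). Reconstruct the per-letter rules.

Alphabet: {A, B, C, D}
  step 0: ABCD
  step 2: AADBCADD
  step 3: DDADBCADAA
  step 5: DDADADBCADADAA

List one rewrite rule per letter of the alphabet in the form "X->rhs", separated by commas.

A->D, B->DB, C->CA, D->A

  step 2 ⇒ step 3: AADBCADD ⇒ D·D·A·DB·CA·D·A·A
    A ↦ D
    B ↦ DB
    C ↦ CA
    D ↦ A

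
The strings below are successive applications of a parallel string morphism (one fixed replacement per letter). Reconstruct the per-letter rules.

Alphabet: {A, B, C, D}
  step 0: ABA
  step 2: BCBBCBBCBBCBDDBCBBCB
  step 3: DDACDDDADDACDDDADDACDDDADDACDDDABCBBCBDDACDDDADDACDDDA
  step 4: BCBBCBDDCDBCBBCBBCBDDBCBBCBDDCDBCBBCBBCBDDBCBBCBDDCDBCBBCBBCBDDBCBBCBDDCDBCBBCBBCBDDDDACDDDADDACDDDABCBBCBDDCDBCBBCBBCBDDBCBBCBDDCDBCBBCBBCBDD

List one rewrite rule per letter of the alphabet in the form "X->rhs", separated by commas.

A->DD, B->DDA, C->CD, D->BCB

  step 3 ⇒ step 4: DDACDDDADDACDDDADDACDDDADDACDDDABCBBCBDDACDDDADDACDDDA ⇒ BCB·BCB·DD·CD·BCB·BCB·BCB·DD·BCB·BCB·DD·CD·BCB·BCB·BCB·DD·BCB·BCB·DD·CD·BCB·BCB·BCB·DD·BCB·BCB·DD·CD·BCB·BCB·BCB·DD·DDA·CD·DDA·DDA·CD·DDA·BCB·BCB·DD·CD·BCB·BCB·BCB·DD·BCB·BCB·DD·CD·BCB·BCB·BCB·DD
    A ↦ DD
    B ↦ DDA
    C ↦ CD
    D ↦ BCB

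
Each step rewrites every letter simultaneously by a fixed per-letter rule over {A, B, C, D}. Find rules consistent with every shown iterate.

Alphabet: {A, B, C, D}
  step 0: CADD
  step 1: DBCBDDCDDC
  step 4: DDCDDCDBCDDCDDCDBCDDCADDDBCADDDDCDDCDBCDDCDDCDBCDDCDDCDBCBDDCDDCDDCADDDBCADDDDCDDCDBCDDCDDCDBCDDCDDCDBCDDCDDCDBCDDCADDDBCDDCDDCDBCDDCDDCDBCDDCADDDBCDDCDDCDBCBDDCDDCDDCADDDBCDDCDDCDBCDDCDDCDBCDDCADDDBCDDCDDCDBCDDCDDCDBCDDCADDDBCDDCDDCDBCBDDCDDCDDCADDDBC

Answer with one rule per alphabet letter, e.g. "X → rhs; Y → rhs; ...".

  step 0 ⇒ step 1: CADD ⇒ DBC·B·DDC·DDC
    A ↦ B
    C ↦ DBC
    D ↦ DDC
    B ↦ ADD  (constrained at step 1)

A->B, B->ADD, C->DBC, D->DDC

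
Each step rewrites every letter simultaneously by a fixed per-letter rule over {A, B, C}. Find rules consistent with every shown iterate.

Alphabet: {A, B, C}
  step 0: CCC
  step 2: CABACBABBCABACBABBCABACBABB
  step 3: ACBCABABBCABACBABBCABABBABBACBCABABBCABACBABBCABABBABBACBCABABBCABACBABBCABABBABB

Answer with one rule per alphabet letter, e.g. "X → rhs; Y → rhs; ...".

  step 2 ⇒ step 3: CABACBABBCABACBABBCABACBABB ⇒ ACB·CAB·ABB·CAB·ACB·ABB·CAB·ABB·ABB·ACB·CAB·ABB·CAB·ACB·ABB·CAB·ABB·ABB·ACB·CAB·ABB·CAB·ACB·ABB·CAB·ABB·ABB
    A ↦ CAB
    B ↦ ABB
    C ↦ ACB

A->CAB, B->ABB, C->ACB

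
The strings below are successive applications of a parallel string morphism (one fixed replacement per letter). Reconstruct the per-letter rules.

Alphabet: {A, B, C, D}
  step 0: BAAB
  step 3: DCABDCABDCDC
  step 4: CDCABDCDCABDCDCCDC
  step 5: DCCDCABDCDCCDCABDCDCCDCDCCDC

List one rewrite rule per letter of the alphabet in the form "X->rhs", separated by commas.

  step 4 ⇒ step 5: CDCABDCDCABDCDCCDC ⇒ DC·C·DC·AB·D·C·DC·C·DC·AB·D·C·DC·C·DC·DC·C·DC
    A ↦ AB
    B ↦ D
    C ↦ DC
    D ↦ C

A->AB, B->D, C->DC, D->C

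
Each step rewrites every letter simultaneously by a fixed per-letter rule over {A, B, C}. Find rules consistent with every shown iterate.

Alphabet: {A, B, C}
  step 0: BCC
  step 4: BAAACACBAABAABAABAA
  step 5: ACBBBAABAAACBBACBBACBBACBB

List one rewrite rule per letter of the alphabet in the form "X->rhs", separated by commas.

  step 4 ⇒ step 5: BAAACACBAABAABAABAA ⇒ AC·B·B·B·AA·B·AA·AC·B·B·AC·B·B·AC·B·B·AC·B·B
    A ↦ B
    B ↦ AC
    C ↦ AA

A->B, B->AC, C->AA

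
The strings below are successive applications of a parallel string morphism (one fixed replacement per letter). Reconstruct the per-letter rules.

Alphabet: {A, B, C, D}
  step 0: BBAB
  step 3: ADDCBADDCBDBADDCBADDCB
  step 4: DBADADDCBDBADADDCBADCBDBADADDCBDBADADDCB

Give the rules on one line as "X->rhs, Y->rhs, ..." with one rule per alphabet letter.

  step 3 ⇒ step 4: ADDCBADDCBDBADDCBADDCB ⇒ DB·AD·AD·D·CB·DB·AD·AD·D·CB·AD·CB·DB·AD·AD·D·CB·DB·AD·AD·D·CB
    A ↦ DB
    B ↦ CB
    C ↦ D
    D ↦ AD

A->DB, B->CB, C->D, D->AD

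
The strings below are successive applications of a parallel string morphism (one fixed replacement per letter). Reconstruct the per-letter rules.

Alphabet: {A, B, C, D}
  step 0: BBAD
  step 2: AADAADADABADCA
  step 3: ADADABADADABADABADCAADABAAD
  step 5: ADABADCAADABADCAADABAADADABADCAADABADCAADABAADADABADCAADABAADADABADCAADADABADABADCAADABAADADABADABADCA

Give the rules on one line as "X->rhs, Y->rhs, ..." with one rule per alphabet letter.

A->AD, B->CA, C->A, D->AB

  step 2 ⇒ step 3: AADAADADABADCA ⇒ AD·AD·AB·AD·AD·AB·AD·AB·AD·CA·AD·AB·A·AD
    A ↦ AD
    B ↦ CA
    C ↦ A
    D ↦ AB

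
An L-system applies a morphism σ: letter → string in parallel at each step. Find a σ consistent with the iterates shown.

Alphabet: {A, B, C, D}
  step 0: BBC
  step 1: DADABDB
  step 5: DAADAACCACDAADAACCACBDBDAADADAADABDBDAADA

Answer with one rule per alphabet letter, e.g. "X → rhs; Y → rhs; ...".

  step 0 ⇒ step 1: BBC ⇒ DA·DA·BDB
    B ↦ DA
    C ↦ BDB
    A ↦ C  (constrained at step 1)
    D ↦ A  (constrained at step 1)

A->C, B->DA, C->BDB, D->A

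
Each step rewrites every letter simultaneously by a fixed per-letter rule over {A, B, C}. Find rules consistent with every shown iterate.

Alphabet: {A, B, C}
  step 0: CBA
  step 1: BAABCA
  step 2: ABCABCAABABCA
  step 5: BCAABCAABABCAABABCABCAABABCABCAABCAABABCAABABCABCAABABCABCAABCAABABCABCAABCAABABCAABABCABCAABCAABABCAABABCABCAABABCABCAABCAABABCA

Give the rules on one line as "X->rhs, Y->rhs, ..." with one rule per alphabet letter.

A->BCA, B->A, C->BA

  step 1 ⇒ step 2: BAABCA ⇒ A·BCA·BCA·A·BA·BCA
    A ↦ BCA
    B ↦ A
    C ↦ BA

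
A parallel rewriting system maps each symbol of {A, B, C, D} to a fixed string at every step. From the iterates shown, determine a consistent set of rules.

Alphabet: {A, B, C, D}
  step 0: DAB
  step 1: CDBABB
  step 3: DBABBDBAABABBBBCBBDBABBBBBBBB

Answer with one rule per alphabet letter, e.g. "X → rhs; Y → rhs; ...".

  step 0 ⇒ step 1: DAB ⇒ C·DBA·BB
    A ↦ DBA
    B ↦ BB
    D ↦ C
    C ↦ ABA  (constrained at step 1)

A->DBA, B->BB, C->ABA, D->C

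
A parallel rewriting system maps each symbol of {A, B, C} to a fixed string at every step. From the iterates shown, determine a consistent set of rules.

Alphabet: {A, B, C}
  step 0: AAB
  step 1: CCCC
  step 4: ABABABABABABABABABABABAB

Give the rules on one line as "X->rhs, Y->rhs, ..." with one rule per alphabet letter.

  step 0 ⇒ step 1: AAB ⇒ C·C·CC
    A ↦ C
    B ↦ CC
    C ↦ AB  (constrained at step 1)

A->C, B->CC, C->AB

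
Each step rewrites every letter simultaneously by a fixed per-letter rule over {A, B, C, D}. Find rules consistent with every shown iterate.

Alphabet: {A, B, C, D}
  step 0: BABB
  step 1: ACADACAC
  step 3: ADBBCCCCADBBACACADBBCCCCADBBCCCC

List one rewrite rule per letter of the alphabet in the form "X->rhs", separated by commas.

A->AD, B->AC, C->CC, D->BB

  step 0 ⇒ step 1: BABB ⇒ AC·AD·AC·AC
    A ↦ AD
    B ↦ AC
    C ↦ CC  (constrained at step 1)
    D ↦ BB  (constrained at step 1)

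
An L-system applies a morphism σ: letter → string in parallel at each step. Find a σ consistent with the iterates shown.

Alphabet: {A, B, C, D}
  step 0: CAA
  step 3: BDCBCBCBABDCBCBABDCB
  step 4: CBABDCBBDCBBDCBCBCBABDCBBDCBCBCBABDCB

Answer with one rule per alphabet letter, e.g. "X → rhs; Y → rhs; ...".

  step 3 ⇒ step 4: BDCBCBCBABDCBCBABDCB ⇒ CB·A·BD·CB·BD·CB·BD·CB·CB·CB·A·BD·CB·BD·CB·CB·CB·A·BD·CB
    A ↦ CB
    B ↦ CB
    C ↦ BD
    D ↦ A

A->CB, B->CB, C->BD, D->A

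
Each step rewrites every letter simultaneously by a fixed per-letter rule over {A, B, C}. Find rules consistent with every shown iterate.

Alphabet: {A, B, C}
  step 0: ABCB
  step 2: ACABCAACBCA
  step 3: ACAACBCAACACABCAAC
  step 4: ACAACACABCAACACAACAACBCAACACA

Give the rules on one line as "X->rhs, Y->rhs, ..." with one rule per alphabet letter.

A->AC, B->BC, C->A

  step 3 ⇒ step 4: ACAACBCAACACABCAAC ⇒ AC·A·AC·AC·A·BC·A·AC·AC·A·AC·A·AC·BC·A·AC·AC·A
    A ↦ AC
    B ↦ BC
    C ↦ A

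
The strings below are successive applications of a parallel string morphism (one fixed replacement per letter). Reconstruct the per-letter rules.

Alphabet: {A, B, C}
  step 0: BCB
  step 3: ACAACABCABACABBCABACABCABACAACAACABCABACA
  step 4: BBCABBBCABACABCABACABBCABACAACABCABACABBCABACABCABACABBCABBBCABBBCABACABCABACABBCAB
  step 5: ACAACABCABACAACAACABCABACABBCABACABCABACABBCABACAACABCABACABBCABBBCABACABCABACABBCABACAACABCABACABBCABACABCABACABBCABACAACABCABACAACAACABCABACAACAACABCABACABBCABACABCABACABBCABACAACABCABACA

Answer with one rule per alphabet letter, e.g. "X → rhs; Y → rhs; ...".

A->B, B->ACA, C->BCA

  step 4 ⇒ step 5: BBCABBBCABACABCABACABBCABACAACABCABACABBCABACABCABACABBCABBBCABBBCABACABCABACABBCAB ⇒ ACA·ACA·BCA·B·ACA·ACA·ACA·BCA·B·ACA·B·BCA·B·ACA·BCA·B·ACA·B·BCA·B·ACA·ACA·BCA·B·ACA·B·BCA·B·B·BCA·B·ACA·BCA·B·ACA·B·BCA·B·ACA·ACA·BCA·B·ACA·B·BCA·B·ACA·BCA·B·ACA·B·BCA·B·ACA·ACA·BCA·B·ACA·ACA·ACA·BCA·B·ACA·ACA·ACA·BCA·B·ACA·B·BCA·B·ACA·BCA·B·ACA·B·BCA·B·ACA·ACA·BCA·B·ACA
    A ↦ B
    B ↦ ACA
    C ↦ BCA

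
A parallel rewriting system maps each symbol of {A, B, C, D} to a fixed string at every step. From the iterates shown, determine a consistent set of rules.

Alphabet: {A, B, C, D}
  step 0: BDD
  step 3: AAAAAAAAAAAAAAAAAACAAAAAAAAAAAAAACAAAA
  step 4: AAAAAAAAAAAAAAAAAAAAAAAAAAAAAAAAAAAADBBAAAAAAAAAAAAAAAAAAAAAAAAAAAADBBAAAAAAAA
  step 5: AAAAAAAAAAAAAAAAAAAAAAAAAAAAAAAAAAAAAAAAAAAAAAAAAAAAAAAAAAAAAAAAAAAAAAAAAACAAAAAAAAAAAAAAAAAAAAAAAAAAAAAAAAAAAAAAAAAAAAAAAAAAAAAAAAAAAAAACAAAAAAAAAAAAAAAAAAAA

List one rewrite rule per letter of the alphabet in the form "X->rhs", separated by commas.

A->AA, B->AA, C->DBB, D->AAC

  step 4 ⇒ step 5: AAAAAAAAAAAAAAAAAAAAAAAAAAAAAAAAAAAADBBAAAAAAAAAAAAAAAAAAAAAAAAAAAADBBAAAAAAAA ⇒ AA·AA·AA·AA·AA·AA·AA·AA·AA·AA·AA·AA·AA·AA·AA·AA·AA·AA·AA·AA·AA·AA·AA·AA·AA·AA·AA·AA·AA·AA·AA·AA·AA·AA·AA·AA·AAC·AA·AA·AA·AA·AA·AA·AA·AA·AA·AA·AA·AA·AA·AA·AA·AA·AA·AA·AA·AA·AA·AA·AA·AA·AA·AA·AA·AA·AA·AA·AAC·AA·AA·AA·AA·AA·AA·AA·AA·AA·AA
    A ↦ AA
    B ↦ AA
    D ↦ AAC
  step 3 ⇒ step 4: AAAAAAAAAAAAAAAAAACAAAAAAAAAAAAAACAAAA ⇒ AA·AA·AA·AA·AA·AA·AA·AA·AA·AA·AA·AA·AA·AA·AA·AA·AA·AA·DBB·AA·AA·AA·AA·AA·AA·AA·AA·AA·AA·AA·AA·AA·AA·DBB·AA·AA·AA·AA
    C ↦ DBB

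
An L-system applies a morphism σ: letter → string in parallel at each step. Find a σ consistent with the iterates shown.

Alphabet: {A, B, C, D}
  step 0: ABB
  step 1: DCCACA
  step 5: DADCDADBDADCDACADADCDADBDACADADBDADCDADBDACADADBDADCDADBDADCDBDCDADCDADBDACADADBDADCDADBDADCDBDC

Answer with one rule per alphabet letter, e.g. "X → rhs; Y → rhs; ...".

  step 0 ⇒ step 1: ABB ⇒ DC·CA·CA
    A ↦ DC
    B ↦ CA
    C ↦ DB  (constrained at step 1)
    D ↦ DA  (constrained at step 1)

A->DC, B->CA, C->DB, D->DA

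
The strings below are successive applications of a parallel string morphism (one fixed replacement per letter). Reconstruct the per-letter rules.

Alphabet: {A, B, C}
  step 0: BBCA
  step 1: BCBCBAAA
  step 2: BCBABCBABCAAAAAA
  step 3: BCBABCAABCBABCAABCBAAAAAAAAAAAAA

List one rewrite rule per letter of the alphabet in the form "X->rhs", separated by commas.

A->AA, B->BC, C->BA

  step 2 ⇒ step 3: BCBABCBABCAAAAAA ⇒ BC·BA·BC·AA·BC·BA·BC·AA·BC·BA·AA·AA·AA·AA·AA·AA
    A ↦ AA
    B ↦ BC
    C ↦ BA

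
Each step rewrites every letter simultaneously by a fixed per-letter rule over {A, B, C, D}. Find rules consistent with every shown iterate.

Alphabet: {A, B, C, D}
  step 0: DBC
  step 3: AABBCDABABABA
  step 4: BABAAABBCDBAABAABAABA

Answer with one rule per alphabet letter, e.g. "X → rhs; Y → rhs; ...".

A->BA, B->A, C->BB, D->CD

  step 3 ⇒ step 4: AABBCDABABABA ⇒ BA·BA·A·A·BB·CD·BA·A·BA·A·BA·A·BA
    A ↦ BA
    B ↦ A
    C ↦ BB
    D ↦ CD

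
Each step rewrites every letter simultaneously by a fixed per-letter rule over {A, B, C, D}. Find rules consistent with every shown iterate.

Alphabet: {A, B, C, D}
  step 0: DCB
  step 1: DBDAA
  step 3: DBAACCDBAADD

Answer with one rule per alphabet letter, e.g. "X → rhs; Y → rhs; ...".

A->C, B->AA, C->D, D->DB

  step 0 ⇒ step 1: DCB ⇒ DB·D·AA
    B ↦ AA
    C ↦ D
    D ↦ DB
    A ↦ C  (constrained at step 1)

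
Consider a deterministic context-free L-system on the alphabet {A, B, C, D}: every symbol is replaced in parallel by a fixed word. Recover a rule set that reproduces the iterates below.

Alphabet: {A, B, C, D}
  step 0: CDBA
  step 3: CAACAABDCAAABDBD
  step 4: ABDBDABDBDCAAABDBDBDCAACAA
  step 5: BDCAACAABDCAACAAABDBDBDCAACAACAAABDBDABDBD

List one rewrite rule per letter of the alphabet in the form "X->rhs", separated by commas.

  step 4 ⇒ step 5: ABDBDABDBDCAAABDBDBDCAACAA ⇒ BD·CA·A·CA·A·BD·CA·A·CA·A·A·BD·BD·BD·CA·A·CA·A·CA·A·A·BD·BD·A·BD·BD
    A ↦ BD
    B ↦ CA
    C ↦ A
    D ↦ A

A->BD, B->CA, C->A, D->A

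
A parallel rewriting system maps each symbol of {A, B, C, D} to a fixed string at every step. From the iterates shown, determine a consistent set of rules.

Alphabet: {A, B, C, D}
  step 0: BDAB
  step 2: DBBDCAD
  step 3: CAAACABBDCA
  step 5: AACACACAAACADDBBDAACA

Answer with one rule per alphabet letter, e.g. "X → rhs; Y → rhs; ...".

  step 2 ⇒ step 3: DBBDCAD ⇒ CA·A·A·CA·BB·D·CA
    A ↦ D
    B ↦ A
    C ↦ BB
    D ↦ CA

A->D, B->A, C->BB, D->CA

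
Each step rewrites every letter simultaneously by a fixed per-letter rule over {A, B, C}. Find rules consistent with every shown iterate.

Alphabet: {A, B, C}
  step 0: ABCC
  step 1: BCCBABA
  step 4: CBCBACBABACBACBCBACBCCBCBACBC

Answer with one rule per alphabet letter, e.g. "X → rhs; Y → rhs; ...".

A->BC, B->C, C->BA

  step 0 ⇒ step 1: ABCC ⇒ BC·C·BA·BA
    A ↦ BC
    B ↦ C
    C ↦ BA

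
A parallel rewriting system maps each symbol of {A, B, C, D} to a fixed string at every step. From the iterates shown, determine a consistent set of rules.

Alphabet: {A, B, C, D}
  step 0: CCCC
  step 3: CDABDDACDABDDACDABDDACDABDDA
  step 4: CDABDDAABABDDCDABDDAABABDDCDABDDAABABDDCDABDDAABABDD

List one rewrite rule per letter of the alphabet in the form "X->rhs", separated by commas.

A->DD, B->A, C->CD, D->AB

  step 3 ⇒ step 4: CDABDDACDABDDACDABDDACDABDDA ⇒ CD·AB·DD·A·AB·AB·DD·CD·AB·DD·A·AB·AB·DD·CD·AB·DD·A·AB·AB·DD·CD·AB·DD·A·AB·AB·DD
    A ↦ DD
    B ↦ A
    C ↦ CD
    D ↦ AB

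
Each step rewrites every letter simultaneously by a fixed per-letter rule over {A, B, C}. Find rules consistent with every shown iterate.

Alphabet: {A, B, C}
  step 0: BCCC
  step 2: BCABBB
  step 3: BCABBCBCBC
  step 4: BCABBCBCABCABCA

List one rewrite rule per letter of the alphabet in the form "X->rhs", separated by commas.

  step 3 ⇒ step 4: BCABBCBCBC ⇒ BC·A·B·BC·BC·A·BC·A·BC·A
    A ↦ B
    B ↦ BC
    C ↦ A

A->B, B->BC, C->A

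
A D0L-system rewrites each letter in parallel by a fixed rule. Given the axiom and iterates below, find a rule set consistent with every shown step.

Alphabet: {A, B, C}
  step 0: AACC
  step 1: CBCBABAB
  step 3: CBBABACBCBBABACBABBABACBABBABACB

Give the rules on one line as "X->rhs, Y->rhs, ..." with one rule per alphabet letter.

A->CB, B->BA, C->AB

  step 0 ⇒ step 1: AACC ⇒ CB·CB·AB·AB
    A ↦ CB
    C ↦ AB
    B ↦ BA  (constrained at step 1)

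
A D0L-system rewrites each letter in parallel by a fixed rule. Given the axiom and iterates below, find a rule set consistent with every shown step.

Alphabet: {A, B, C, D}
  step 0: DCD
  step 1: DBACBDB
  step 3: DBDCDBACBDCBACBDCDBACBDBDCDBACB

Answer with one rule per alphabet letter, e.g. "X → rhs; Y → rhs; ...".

  step 0 ⇒ step 1: DCD ⇒ DB·ACB·DB
    C ↦ ACB
    D ↦ DB
    A ↦ B  (constrained at step 1)
    B ↦ DC  (constrained at step 1)

A->B, B->DC, C->ACB, D->DB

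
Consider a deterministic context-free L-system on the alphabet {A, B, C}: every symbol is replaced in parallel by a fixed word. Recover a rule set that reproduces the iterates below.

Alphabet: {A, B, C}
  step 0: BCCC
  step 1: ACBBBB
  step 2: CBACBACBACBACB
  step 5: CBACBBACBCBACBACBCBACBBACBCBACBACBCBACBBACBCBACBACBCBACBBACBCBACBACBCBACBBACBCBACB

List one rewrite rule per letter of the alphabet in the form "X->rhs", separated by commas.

A->C, B->ACB, C->B

  step 1 ⇒ step 2: ACBBBB ⇒ C·B·ACB·ACB·ACB·ACB
    A ↦ C
    B ↦ ACB
    C ↦ B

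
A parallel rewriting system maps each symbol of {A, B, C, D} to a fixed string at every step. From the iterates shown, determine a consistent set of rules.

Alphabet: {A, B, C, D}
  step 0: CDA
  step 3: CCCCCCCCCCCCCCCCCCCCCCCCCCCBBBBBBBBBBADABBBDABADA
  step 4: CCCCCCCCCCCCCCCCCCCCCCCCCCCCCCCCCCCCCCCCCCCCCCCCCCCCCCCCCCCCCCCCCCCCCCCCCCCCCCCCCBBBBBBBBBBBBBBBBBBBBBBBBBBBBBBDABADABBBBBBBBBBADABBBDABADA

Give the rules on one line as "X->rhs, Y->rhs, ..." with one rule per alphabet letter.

A->DA, B->BBB, C->CCC, D->BA

  step 3 ⇒ step 4: CCCCCCCCCCCCCCCCCCCCCCCCCCCBBBBBBBBBBADABBBDABADA ⇒ CCC·CCC·CCC·CCC·CCC·CCC·CCC·CCC·CCC·CCC·CCC·CCC·CCC·CCC·CCC·CCC·CCC·CCC·CCC·CCC·CCC·CCC·CCC·CCC·CCC·CCC·CCC·BBB·BBB·BBB·BBB·BBB·BBB·BBB·BBB·BBB·BBB·DA·BA·DA·BBB·BBB·BBB·BA·DA·BBB·DA·BA·DA
    A ↦ DA
    B ↦ BBB
    C ↦ CCC
    D ↦ BA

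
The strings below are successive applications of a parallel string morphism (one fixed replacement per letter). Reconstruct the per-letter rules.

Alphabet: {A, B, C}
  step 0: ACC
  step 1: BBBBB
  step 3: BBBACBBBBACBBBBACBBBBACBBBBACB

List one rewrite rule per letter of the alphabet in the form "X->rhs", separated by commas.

A->B, B->ACB, C->BB

  step 0 ⇒ step 1: ACC ⇒ B·BB·BB
    A ↦ B
    C ↦ BB
    B ↦ ACB  (constrained at step 1)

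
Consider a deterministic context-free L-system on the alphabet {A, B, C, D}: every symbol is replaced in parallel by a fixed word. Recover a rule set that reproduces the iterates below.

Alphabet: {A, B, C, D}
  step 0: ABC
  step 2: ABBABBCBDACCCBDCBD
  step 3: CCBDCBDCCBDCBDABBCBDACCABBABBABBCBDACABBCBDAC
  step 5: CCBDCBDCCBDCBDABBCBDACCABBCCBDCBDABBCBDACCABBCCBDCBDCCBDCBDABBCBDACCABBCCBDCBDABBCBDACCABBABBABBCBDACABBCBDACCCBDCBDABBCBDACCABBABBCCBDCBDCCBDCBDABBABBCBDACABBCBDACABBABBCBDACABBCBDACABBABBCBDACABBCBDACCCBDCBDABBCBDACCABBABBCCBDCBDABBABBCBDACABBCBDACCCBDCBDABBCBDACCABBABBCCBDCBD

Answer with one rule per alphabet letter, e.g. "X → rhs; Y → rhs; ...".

  step 2 ⇒ step 3: ABBABBCBDACCCBDCBD ⇒ C·CBD·CBD·C·CBD·CBD·ABB·CBD·AC·C·ABB·ABB·ABB·CBD·AC·ABB·CBD·AC
    A ↦ C
    B ↦ CBD
    C ↦ ABB
    D ↦ AC

A->C, B->CBD, C->ABB, D->AC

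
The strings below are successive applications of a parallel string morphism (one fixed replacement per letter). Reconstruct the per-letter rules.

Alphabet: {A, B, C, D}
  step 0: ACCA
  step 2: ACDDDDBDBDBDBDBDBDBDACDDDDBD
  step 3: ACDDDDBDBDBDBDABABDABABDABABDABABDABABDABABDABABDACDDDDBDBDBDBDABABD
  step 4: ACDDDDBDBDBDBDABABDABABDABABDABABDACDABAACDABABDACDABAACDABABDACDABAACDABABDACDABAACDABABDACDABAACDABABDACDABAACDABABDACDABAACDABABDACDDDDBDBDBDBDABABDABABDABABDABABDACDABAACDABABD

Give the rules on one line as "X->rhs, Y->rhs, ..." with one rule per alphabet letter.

A->ACD, B->ABA, C->DDD, D->BD

  step 3 ⇒ step 4: ACDDDDBDBDBDBDABABDABABDABABDABABDABABDABABDABABDACDDDDBDBDBDBDABABD ⇒ ACD·DDD·BD·BD·BD·BD·ABA·BD·ABA·BD·ABA·BD·ABA·BD·ACD·ABA·ACD·ABA·BD·ACD·ABA·ACD·ABA·BD·ACD·ABA·ACD·ABA·BD·ACD·ABA·ACD·ABA·BD·ACD·ABA·ACD·ABA·BD·ACD·ABA·ACD·ABA·BD·ACD·ABA·ACD·ABA·BD·ACD·DDD·BD·BD·BD·BD·ABA·BD·ABA·BD·ABA·BD·ABA·BD·ACD·ABA·ACD·ABA·BD
    A ↦ ACD
    B ↦ ABA
    C ↦ DDD
    D ↦ BD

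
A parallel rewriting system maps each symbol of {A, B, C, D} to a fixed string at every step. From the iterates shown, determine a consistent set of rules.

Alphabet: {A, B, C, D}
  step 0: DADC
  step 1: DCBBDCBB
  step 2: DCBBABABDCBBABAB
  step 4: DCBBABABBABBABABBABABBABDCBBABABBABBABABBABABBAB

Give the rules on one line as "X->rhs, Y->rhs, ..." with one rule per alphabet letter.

  step 1 ⇒ step 2: DCBBDCBB ⇒ DCB·B·AB·AB·DCB·B·AB·AB
    B ↦ AB
    C ↦ B
    D ↦ DCB
  step 0 ⇒ step 1: DADC ⇒ DCB·B·DCB·B
    A ↦ B

A->B, B->AB, C->B, D->DCB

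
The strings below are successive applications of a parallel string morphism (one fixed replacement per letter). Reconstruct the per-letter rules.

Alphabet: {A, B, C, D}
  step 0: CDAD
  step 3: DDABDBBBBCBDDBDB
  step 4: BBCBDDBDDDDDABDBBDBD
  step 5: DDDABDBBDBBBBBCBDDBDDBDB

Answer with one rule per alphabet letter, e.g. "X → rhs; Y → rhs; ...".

A->CBD, B->D, C->DAB, D->B

  step 4 ⇒ step 5: BBCBDDBDDDDDABDBBDBD ⇒ D·D·DAB·D·B·B·D·B·B·B·B·B·CBD·D·B·D·D·B·D·B
    A ↦ CBD
    B ↦ D
    C ↦ DAB
    D ↦ B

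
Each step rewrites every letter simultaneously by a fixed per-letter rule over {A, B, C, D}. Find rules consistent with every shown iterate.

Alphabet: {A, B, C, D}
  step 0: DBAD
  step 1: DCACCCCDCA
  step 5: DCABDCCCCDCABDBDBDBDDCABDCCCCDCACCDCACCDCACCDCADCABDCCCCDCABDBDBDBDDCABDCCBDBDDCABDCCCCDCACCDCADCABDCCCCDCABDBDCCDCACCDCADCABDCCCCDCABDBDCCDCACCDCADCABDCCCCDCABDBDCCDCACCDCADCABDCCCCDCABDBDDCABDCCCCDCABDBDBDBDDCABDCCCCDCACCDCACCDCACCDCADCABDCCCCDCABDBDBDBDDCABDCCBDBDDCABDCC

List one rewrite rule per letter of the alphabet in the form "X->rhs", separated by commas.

A->CC, B->CC, C->BD, D->DCA

  step 0 ⇒ step 1: DBAD ⇒ DCA·CC·CC·DCA
    A ↦ CC
    B ↦ CC
    D ↦ DCA
    C ↦ BD  (constrained at step 1)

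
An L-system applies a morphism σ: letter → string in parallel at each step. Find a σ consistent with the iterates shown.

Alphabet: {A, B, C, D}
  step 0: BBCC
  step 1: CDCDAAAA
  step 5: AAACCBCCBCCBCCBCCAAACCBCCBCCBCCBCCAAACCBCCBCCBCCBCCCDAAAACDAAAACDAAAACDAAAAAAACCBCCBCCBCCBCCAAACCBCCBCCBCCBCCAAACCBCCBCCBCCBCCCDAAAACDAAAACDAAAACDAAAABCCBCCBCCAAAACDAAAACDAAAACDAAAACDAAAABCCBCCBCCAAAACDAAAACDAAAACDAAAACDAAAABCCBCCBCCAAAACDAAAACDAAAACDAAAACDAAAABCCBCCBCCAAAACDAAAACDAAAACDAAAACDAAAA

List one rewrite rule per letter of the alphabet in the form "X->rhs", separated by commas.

A->BCC, B->CD, C->AA, D->ACC

  step 0 ⇒ step 1: BBCC ⇒ CD·CD·AA·AA
    B ↦ CD
    C ↦ AA
    A ↦ BCC  (constrained at step 1)
    D ↦ ACC  (constrained at step 1)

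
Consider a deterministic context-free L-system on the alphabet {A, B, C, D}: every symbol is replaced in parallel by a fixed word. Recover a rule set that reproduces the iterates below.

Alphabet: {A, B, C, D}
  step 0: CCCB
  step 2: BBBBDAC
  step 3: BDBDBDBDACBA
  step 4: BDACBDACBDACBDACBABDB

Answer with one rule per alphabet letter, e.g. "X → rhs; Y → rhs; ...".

  step 3 ⇒ step 4: BDBDBDBDACBA ⇒ BD·AC·BD·AC·BD·AC·BD·AC·B·A·BD·B
    A ↦ B
    B ↦ BD
    C ↦ A
    D ↦ AC

A->B, B->BD, C->A, D->AC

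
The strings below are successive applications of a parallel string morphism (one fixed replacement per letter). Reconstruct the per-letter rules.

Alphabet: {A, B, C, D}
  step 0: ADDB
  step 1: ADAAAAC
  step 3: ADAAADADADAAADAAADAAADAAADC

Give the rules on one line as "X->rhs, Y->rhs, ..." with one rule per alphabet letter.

  step 0 ⇒ step 1: ADDB ⇒ AD·AA·AA·C
    A ↦ AD
    B ↦ C
    D ↦ AA
    C ↦ AB  (constrained at step 1)

A->AD, B->C, C->AB, D->AA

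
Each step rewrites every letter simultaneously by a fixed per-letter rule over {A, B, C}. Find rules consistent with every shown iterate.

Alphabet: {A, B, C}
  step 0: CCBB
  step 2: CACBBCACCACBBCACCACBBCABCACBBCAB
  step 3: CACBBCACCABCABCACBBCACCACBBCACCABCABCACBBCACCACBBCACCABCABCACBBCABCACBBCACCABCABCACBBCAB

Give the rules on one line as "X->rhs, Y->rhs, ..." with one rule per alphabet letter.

  step 2 ⇒ step 3: CACBBCACCACBBCACCACBBCABCACBBCAB ⇒ CAC·BB·CAC·CAB·CAB·CAC·BB·CAC·CAC·BB·CAC·CAB·CAB·CAC·BB·CAC·CAC·BB·CAC·CAB·CAB·CAC·BB·CAB·CAC·BB·CAC·CAB·CAB·CAC·BB·CAB
    A ↦ BB
    B ↦ CAB
    C ↦ CAC

A->BB, B->CAB, C->CAC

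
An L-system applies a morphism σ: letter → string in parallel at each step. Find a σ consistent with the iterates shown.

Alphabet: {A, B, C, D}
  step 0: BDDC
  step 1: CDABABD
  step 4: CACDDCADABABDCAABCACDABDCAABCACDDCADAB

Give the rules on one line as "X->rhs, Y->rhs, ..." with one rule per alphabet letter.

A->CA, B->CD, C->D, D->AB

  step 0 ⇒ step 1: BDDC ⇒ CD·AB·AB·D
    B ↦ CD
    C ↦ D
    D ↦ AB
    A ↦ CA  (constrained at step 1)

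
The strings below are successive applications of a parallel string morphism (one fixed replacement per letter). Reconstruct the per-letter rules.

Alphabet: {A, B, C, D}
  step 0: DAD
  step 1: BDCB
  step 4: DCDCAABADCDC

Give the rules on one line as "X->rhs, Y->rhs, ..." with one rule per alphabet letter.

A->DC, B->CC, C->A, D->B

  step 0 ⇒ step 1: DAD ⇒ B·DC·B
    A ↦ DC
    D ↦ B
    B ↦ CC  (constrained at step 1)
    C ↦ A  (constrained at step 1)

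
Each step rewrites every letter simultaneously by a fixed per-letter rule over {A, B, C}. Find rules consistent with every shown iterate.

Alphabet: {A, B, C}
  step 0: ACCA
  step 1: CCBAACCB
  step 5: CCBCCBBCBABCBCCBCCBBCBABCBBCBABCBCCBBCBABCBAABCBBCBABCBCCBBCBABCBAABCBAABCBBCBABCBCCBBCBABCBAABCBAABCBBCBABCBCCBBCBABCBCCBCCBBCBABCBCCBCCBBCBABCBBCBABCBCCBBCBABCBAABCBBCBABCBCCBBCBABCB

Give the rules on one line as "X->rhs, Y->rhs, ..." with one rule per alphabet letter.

  step 0 ⇒ step 1: ACCA ⇒ CCB·A·A·CCB
    A ↦ CCB
    C ↦ A
    B ↦ BCB  (constrained at step 1)

A->CCB, B->BCB, C->A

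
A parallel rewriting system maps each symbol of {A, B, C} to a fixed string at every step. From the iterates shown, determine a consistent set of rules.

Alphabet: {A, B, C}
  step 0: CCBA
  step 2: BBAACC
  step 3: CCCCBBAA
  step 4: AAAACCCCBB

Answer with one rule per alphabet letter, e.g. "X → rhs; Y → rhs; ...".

A->B, B->CC, C->A

  step 3 ⇒ step 4: CCCCBBAA ⇒ A·A·A·A·CC·CC·B·B
    A ↦ B
    B ↦ CC
    C ↦ A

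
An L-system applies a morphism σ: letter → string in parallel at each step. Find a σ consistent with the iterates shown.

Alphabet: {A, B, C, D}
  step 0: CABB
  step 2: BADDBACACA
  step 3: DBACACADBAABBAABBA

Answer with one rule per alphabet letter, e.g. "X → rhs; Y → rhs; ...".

  step 2 ⇒ step 3: BADDBACACA ⇒ D·BA·CA·CA·D·BA·AB·BA·AB·BA
    A ↦ BA
    B ↦ D
    C ↦ AB
    D ↦ CA

A->BA, B->D, C->AB, D->CA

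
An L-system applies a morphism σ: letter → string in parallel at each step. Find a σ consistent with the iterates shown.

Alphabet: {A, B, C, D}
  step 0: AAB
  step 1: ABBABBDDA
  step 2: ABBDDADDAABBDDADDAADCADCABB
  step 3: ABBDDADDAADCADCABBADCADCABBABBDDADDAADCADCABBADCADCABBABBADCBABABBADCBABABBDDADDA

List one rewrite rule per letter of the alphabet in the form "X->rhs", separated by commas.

A->ABB, B->DDA, C->BAB, D->ADC

  step 2 ⇒ step 3: ABBDDADDAABBDDADDAADCADCABB ⇒ ABB·DDA·DDA·ADC·ADC·ABB·ADC·ADC·ABB·ABB·DDA·DDA·ADC·ADC·ABB·ADC·ADC·ABB·ABB·ADC·BAB·ABB·ADC·BAB·ABB·DDA·DDA
    A ↦ ABB
    B ↦ DDA
    C ↦ BAB
    D ↦ ADC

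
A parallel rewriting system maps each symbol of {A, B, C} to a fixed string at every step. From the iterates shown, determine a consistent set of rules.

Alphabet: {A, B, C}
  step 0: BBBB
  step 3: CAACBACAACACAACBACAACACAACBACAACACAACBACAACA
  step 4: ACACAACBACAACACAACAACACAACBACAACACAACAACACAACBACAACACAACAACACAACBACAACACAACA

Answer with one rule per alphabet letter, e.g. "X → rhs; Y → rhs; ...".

  step 3 ⇒ step 4: CAACBACAACACAACBACAACACAACBACAACACAACBACAACA ⇒ A·CA·CA·A·CBA·CA·A·CA·CA·A·CA·A·CA·CA·A·CBA·CA·A·CA·CA·A·CA·A·CA·CA·A·CBA·CA·A·CA·CA·A·CA·A·CA·CA·A·CBA·CA·A·CA·CA·A·CA
    A ↦ CA
    B ↦ CBA
    C ↦ A

A->CA, B->CBA, C->A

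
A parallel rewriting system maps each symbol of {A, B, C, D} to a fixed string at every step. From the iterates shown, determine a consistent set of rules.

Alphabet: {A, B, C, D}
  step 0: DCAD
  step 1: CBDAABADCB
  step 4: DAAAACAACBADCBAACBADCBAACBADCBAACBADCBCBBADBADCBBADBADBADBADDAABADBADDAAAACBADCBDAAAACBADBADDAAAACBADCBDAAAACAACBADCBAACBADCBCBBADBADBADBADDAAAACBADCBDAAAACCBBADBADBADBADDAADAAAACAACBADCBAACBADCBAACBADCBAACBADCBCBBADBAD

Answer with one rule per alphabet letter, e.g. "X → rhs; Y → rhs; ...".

A->BAD, B->AAC, C->DAA, D->CB

  step 0 ⇒ step 1: DCAD ⇒ CB·DAA·BAD·CB
    A ↦ BAD
    C ↦ DAA
    D ↦ CB
    B ↦ AAC  (constrained at step 1)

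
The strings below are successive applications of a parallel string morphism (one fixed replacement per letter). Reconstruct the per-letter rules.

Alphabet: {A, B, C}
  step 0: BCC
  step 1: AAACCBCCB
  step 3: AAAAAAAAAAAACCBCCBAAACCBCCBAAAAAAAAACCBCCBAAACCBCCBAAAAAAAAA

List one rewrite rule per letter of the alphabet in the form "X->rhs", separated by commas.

A->AA, B->AAA, C->CCB

  step 0 ⇒ step 1: BCC ⇒ AAA·CCB·CCB
    B ↦ AAA
    C ↦ CCB
    A ↦ AA  (constrained at step 1)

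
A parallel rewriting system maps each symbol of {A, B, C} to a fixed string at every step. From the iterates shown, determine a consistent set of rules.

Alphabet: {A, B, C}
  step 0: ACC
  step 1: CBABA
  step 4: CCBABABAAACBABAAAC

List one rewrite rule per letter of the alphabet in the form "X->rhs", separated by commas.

  step 0 ⇒ step 1: ACC ⇒ C·BA·BA
    A ↦ C
    C ↦ BA
    B ↦ AA  (constrained at step 1)

A->C, B->AA, C->BA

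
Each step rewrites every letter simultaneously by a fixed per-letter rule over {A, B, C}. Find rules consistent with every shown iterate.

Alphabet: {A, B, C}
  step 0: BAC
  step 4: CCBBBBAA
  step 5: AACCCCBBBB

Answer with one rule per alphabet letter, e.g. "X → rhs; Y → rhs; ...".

  step 4 ⇒ step 5: CCBBBBAA ⇒ A·A·C·C·C·C·BB·BB
    A ↦ BB
    B ↦ C
    C ↦ A

A->BB, B->C, C->A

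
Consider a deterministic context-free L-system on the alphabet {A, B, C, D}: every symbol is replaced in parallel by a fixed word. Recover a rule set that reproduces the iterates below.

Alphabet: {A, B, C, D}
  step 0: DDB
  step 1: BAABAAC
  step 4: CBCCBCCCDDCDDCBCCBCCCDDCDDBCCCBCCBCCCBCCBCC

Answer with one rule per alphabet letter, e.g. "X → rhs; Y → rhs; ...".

A->D, B->C, C->BCC, D->BAA

  step 0 ⇒ step 1: DDB ⇒ BAA·BAA·C
    B ↦ C
    D ↦ BAA
    A ↦ D  (constrained at step 1)
    C ↦ BCC  (constrained at step 1)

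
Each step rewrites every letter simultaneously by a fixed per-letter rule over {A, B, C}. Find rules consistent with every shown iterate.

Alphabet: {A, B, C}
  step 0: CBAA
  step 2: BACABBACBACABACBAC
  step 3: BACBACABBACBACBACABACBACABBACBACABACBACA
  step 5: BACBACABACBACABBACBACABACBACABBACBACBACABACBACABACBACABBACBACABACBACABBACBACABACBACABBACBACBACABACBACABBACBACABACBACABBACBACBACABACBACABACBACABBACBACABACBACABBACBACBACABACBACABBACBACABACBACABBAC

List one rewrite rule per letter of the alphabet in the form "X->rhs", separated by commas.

  step 2 ⇒ step 3: BACABBACBACABACBAC ⇒ BAC·B·ACA·B·BAC·BAC·B·ACA·BAC·B·ACA·B·BAC·B·ACA·BAC·B·ACA
    A ↦ B
    B ↦ BAC
    C ↦ ACA

A->B, B->BAC, C->ACA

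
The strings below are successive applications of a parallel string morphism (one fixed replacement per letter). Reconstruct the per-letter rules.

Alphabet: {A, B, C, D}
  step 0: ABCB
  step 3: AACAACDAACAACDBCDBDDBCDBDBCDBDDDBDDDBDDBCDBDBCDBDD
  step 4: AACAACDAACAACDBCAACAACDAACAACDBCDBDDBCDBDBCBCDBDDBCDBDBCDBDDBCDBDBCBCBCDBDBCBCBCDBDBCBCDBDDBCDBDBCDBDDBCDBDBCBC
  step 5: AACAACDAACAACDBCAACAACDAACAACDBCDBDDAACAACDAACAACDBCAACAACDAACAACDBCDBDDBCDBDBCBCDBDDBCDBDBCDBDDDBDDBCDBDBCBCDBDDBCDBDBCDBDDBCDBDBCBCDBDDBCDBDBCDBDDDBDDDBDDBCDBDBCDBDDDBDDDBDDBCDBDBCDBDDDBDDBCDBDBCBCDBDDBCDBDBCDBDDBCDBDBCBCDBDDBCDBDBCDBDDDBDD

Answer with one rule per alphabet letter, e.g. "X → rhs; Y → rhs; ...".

A->AAC, B->DBD, C->D, D->BC

  step 4 ⇒ step 5: AACAACDAACAACDBCAACAACDAACAACDBCDBDDBCDBDBCBCDBDDBCDBDBCDBDDBCDBDBCBCBCDBDBCBCBCDBDBCBCDBDDBCDBDBCDBDDBCDBDBCBC ⇒ AAC·AAC·D·AAC·AAC·D·BC·AAC·AAC·D·AAC·AAC·D·BC·DBD·D·AAC·AAC·D·AAC·AAC·D·BC·AAC·AAC·D·AAC·AAC·D·BC·DBD·D·BC·DBD·BC·BC·DBD·D·BC·DBD·BC·DBD·D·DBD·D·BC·DBD·BC·BC·DBD·D·BC·DBD·BC·DBD·D·BC·DBD·BC·BC·DBD·D·BC·DBD·BC·DBD·D·DBD·D·DBD·D·BC·DBD·BC·DBD·D·DBD·D·DBD·D·BC·DBD·BC·DBD·D·DBD·D·BC·DBD·BC·BC·DBD·D·BC·DBD·BC·DBD·D·BC·DBD·BC·BC·DBD·D·BC·DBD·BC·DBD·D·DBD·D
    A ↦ AAC
    B ↦ DBD
    C ↦ D
    D ↦ BC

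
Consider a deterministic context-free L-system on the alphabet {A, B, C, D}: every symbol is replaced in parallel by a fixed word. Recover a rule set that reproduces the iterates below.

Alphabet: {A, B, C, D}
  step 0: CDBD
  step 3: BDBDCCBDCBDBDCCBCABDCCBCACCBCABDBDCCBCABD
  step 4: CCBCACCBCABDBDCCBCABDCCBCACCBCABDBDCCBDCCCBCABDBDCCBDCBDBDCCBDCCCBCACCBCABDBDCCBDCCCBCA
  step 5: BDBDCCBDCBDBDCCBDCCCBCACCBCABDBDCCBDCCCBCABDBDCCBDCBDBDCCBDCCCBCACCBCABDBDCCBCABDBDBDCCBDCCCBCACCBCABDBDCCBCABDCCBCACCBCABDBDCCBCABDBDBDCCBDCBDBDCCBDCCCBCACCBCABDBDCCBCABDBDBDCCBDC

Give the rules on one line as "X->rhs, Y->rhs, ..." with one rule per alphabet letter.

  step 4 ⇒ step 5: CCBCACCBCABDBDCCBCABDCCBCACCBCABDBDCCBDCCCBCABDBDCCBDCBDBDCCBDCCCBCACCBCABDBDCCBDCCCBCA ⇒ BD·BD·CC·BD·C·BD·BD·CC·BD·C·CC·BCA·CC·BCA·BD·BD·CC·BD·C·CC·BCA·BD·BD·CC·BD·C·BD·BD·CC·BD·C·CC·BCA·CC·BCA·BD·BD·CC·BCA·BD·BD·BD·CC·BD·C·CC·BCA·CC·BCA·BD·BD·CC·BCA·BD·CC·BCA·CC·BCA·BD·BD·CC·BCA·BD·BD·BD·CC·BD·C·BD·BD·CC·BD·C·CC·BCA·CC·BCA·BD·BD·CC·BCA·BD·BD·BD·CC·BD·C
    A ↦ C
    B ↦ CC
    C ↦ BD
    D ↦ BCA

A->C, B->CC, C->BD, D->BCA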